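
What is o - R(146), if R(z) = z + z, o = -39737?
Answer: -40029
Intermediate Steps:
R(z) = 2*z
o - R(146) = -39737 - 2*146 = -39737 - 1*292 = -39737 - 292 = -40029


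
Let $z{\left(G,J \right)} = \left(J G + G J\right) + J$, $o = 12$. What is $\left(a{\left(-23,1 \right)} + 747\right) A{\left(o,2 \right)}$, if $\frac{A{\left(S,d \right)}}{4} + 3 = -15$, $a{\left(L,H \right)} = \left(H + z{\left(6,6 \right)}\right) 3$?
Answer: $-70848$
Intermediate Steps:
$z{\left(G,J \right)} = J + 2 G J$ ($z{\left(G,J \right)} = \left(G J + G J\right) + J = 2 G J + J = J + 2 G J$)
$a{\left(L,H \right)} = 234 + 3 H$ ($a{\left(L,H \right)} = \left(H + 6 \left(1 + 2 \cdot 6\right)\right) 3 = \left(H + 6 \left(1 + 12\right)\right) 3 = \left(H + 6 \cdot 13\right) 3 = \left(H + 78\right) 3 = \left(78 + H\right) 3 = 234 + 3 H$)
$A{\left(S,d \right)} = -72$ ($A{\left(S,d \right)} = -12 + 4 \left(-15\right) = -12 - 60 = -72$)
$\left(a{\left(-23,1 \right)} + 747\right) A{\left(o,2 \right)} = \left(\left(234 + 3 \cdot 1\right) + 747\right) \left(-72\right) = \left(\left(234 + 3\right) + 747\right) \left(-72\right) = \left(237 + 747\right) \left(-72\right) = 984 \left(-72\right) = -70848$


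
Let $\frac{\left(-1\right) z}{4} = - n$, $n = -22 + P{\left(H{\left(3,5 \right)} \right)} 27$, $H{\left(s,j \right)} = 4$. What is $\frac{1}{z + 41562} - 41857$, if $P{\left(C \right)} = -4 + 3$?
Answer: $- \frac{1731456661}{41366} \approx -41857.0$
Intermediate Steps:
$P{\left(C \right)} = -1$
$n = -49$ ($n = -22 - 27 = -49$)
$z = -196$ ($z = - 4 \left(\left(-1\right) \left(-49\right)\right) = \left(-4\right) 49 = -196$)
$\frac{1}{z + 41562} - 41857 = \frac{1}{-196 + 41562} - 41857 = \frac{1}{41366} - 41857 = - \frac{1731456661}{41366}$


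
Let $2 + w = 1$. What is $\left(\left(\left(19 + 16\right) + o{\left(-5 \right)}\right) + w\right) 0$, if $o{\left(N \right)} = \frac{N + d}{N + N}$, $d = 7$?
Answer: $0$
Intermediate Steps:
$w = -1$ ($w = -2 + 1 = -1$)
$o{\left(N \right)} = \frac{7 + N}{2 N}$ ($o{\left(N \right)} = \frac{N + 7}{N + N} = \frac{7 + N}{2 N}$)
$\left(\left(\left(19 + 16\right) + o{\left(-5 \right)}\right) + w\right) 0 = \left(\left(\left(19 + 16\right) + \frac{7 - 5}{2 \left(-5\right)}\right) - 1\right) 0 = \left(\left(35 + \frac{1}{2} \left(- \frac{1}{5}\right) 2\right) - 1\right) 0 = \left(\left(35 - \frac{1}{5}\right) - 1\right) 0 = \left(\frac{174}{5} - 1\right) 0 = \frac{169}{5} \cdot 0 = 0$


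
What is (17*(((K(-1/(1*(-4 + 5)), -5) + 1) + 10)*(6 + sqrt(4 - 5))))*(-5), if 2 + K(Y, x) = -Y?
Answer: -5100 - 850*I ≈ -5100.0 - 850.0*I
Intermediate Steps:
K(Y, x) = -2 - Y
(17*(((K(-1/(1*(-4 + 5)), -5) + 1) + 10)*(6 + sqrt(4 - 5))))*(-5) = (17*((((-2 - (-1)/(1*(-4 + 5))) + 1) + 10)*(6 + sqrt(4 - 5))))*(-5) = (17*((((-2 - (-1)/(1*1)) + 1) + 10)*(6 + sqrt(-1))))*(-5) = (17*((((-2 - (-1)/1) + 1) + 10)*(6 + I)))*(-5) = (17*((((-2 - (-1)) + 1) + 10)*(6 + I)))*(-5) = (17*((((-2 - 1*(-1)) + 1) + 10)*(6 + I)))*(-5) = (17*((((-2 + 1) + 1) + 10)*(6 + I)))*(-5) = (17*(((-1 + 1) + 10)*(6 + I)))*(-5) = (17*((0 + 10)*(6 + I)))*(-5) = (17*(10*(6 + I)))*(-5) = (17*(60 + 10*I))*(-5) = (1020 + 170*I)*(-5) = -5100 - 850*I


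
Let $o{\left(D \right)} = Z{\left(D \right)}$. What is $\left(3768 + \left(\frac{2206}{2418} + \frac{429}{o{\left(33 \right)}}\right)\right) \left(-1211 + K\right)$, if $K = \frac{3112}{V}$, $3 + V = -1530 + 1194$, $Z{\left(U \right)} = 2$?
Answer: $- \frac{3984145025131}{819702} \approx -4.8605 \cdot 10^{6}$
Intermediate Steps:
$V = -339$ ($V = -3 + \left(-1530 + 1194\right) = -3 - 336 = -339$)
$o{\left(D \right)} = 2$
$K = - \frac{3112}{339}$ ($K = \frac{3112}{-339} = 3112 \left(- \frac{1}{339}\right) = - \frac{3112}{339} \approx -9.1799$)
$\left(3768 + \left(\frac{2206}{2418} + \frac{429}{o{\left(33 \right)}}\right)\right) \left(-1211 + K\right) = \left(3768 + \left(\frac{2206}{2418} + \frac{429}{2}\right)\right) \left(-1211 - \frac{3112}{339}\right) = \left(3768 + \left(2206 \cdot \frac{1}{2418} + 429 \cdot \frac{1}{2}\right)\right) \left(- \frac{413641}{339}\right) = \left(3768 + \left(\frac{1103}{1209} + \frac{429}{2}\right)\right) \left(- \frac{413641}{339}\right) = \left(3768 + \frac{520867}{2418}\right) \left(- \frac{413641}{339}\right) = \frac{9631891}{2418} \left(- \frac{413641}{339}\right) = - \frac{3984145025131}{819702}$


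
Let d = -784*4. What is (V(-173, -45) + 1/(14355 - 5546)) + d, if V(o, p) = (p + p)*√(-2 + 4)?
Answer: -27625023/8809 - 90*√2 ≈ -3263.3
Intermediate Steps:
V(o, p) = 2*p*√2 (V(o, p) = (2*p)*√2 = 2*p*√2)
d = -3136
(V(-173, -45) + 1/(14355 - 5546)) + d = (2*(-45)*√2 + 1/(14355 - 5546)) - 3136 = (-90*√2 + 1/8809) - 3136 = (1/8809 - 90*√2) - 3136 = -27625023/8809 - 90*√2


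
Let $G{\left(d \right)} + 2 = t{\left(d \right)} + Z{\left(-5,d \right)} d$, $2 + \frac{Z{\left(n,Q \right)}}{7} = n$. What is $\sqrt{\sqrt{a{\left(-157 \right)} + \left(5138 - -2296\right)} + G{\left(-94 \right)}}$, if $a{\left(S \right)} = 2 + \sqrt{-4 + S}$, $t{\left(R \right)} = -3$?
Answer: $\sqrt{4601 + \sqrt{7436 + i \sqrt{161}}} \approx 68.463 + 0.0005 i$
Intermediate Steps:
$Z{\left(n,Q \right)} = -14 + 7 n$
$G{\left(d \right)} = -5 - 49 d$ ($G{\left(d \right)} = -2 + \left(-3 + \left(-14 + 7 \left(-5\right)\right) d\right) = -2 + \left(-3 + \left(-14 - 35\right) d\right) = -2 - \left(3 + 49 d\right) = -5 - 49 d$)
$\sqrt{\sqrt{a{\left(-157 \right)} + \left(5138 - -2296\right)} + G{\left(-94 \right)}} = \sqrt{\sqrt{\left(2 + \sqrt{-4 - 157}\right) + \left(5138 - -2296\right)} - -4601} = \sqrt{\sqrt{\left(2 + \sqrt{-161}\right) + \left(5138 + 2296\right)} + \left(-5 + 4606\right)} = \sqrt{\sqrt{\left(2 + i \sqrt{161}\right) + 7434} + 4601} = \sqrt{\sqrt{7436 + i \sqrt{161}} + 4601} = \sqrt{4601 + \sqrt{7436 + i \sqrt{161}}}$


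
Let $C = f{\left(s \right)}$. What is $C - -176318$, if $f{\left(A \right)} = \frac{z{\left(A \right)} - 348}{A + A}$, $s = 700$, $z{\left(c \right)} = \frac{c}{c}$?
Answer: $\frac{246844853}{1400} \approx 1.7632 \cdot 10^{5}$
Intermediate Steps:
$z{\left(c \right)} = 1$
$f{\left(A \right)} = - \frac{347}{2 A}$ ($f{\left(A \right)} = \frac{1 - 348}{A + A} = - \frac{347}{2 A}$)
$C = - \frac{347}{1400}$ ($C = - \frac{347}{2 \cdot 700} = \left(- \frac{347}{2}\right) \frac{1}{700} = - \frac{347}{1400} \approx -0.24786$)
$C - -176318 = - \frac{347}{1400} - -176318 = - \frac{347}{1400} + 176318 = \frac{246844853}{1400}$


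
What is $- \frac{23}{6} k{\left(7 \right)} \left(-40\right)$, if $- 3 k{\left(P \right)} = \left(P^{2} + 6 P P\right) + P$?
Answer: $- \frac{161000}{9} \approx -17889.0$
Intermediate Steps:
$k{\left(P \right)} = - \frac{7 P^{2}}{3} - \frac{P}{3}$ ($k{\left(P \right)} = - \frac{\left(P^{2} + 6 P P\right) + P}{3} = - \frac{\left(P^{2} + 6 P^{2}\right) + P}{3} = - \frac{7 P^{2} + P}{3} = - \frac{P + 7 P^{2}}{3} = - \frac{7 P^{2}}{3} - \frac{P}{3}$)
$- \frac{23}{6} k{\left(7 \right)} \left(-40\right) = - \frac{23}{6} \left(\left(- \frac{1}{3}\right) 7 \left(1 + 7 \cdot 7\right)\right) \left(-40\right) = \left(-23\right) \frac{1}{6} \left(\left(- \frac{1}{3}\right) 7 \left(1 + 49\right)\right) \left(-40\right) = - \frac{23 \left(\left(- \frac{1}{3}\right) 7 \cdot 50\right)}{6} \left(-40\right) = \left(- \frac{23}{6}\right) \left(- \frac{350}{3}\right) \left(-40\right) = \frac{4025}{9} \left(-40\right) = - \frac{161000}{9}$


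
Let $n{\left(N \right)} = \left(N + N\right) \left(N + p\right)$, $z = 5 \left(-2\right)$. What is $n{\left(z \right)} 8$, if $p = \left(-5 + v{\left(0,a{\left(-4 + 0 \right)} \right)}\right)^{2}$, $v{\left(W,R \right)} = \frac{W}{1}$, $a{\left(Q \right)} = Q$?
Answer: $-2400$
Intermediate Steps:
$v{\left(W,R \right)} = W$ ($v{\left(W,R \right)} = W 1 = W$)
$z = -10$
$p = 25$ ($p = \left(-5 + 0\right)^{2} = \left(-5\right)^{2} = 25$)
$n{\left(N \right)} = 2 N \left(25 + N\right)$ ($n{\left(N \right)} = \left(N + N\right) \left(N + 25\right) = 2 N \left(25 + N\right)$)
$n{\left(z \right)} 8 = 2 \left(-10\right) \left(25 - 10\right) 8 = 2 \left(-10\right) 15 \cdot 8 = \left(-300\right) 8 = -2400$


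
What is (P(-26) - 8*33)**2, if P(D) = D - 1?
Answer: 84681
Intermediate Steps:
P(D) = -1 + D
(P(-26) - 8*33)**2 = ((-1 - 26) - 8*33)**2 = (-27 - 264)**2 = (-291)**2 = 84681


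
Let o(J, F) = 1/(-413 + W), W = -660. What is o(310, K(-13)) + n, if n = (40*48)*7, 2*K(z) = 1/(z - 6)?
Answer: 14421119/1073 ≈ 13440.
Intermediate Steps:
K(z) = 1/(2*(-6 + z)) (K(z) = 1/(2*(z - 6)) = 1/(2*(-6 + z)))
n = 13440 (n = 1920*7 = 13440)
o(J, F) = -1/1073 (o(J, F) = 1/(-413 - 660) = 1/(-1073) = -1/1073)
o(310, K(-13)) + n = -1/1073 + 13440 = 14421119/1073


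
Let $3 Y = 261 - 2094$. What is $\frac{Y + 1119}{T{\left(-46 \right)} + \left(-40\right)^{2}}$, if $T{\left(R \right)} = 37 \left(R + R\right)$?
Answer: $- \frac{127}{451} \approx -0.2816$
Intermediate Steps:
$T{\left(R \right)} = 74 R$ ($T{\left(R \right)} = 37 \cdot 2 R = 74 R$)
$Y = -611$ ($Y = \frac{261 - 2094}{3} = \frac{1}{3} \left(-1833\right) = -611$)
$\frac{Y + 1119}{T{\left(-46 \right)} + \left(-40\right)^{2}} = \frac{-611 + 1119}{74 \left(-46\right) + \left(-40\right)^{2}} = \frac{508}{-3404 + 1600} = \frac{508}{-1804} = 508 \left(- \frac{1}{1804}\right) = - \frac{127}{451}$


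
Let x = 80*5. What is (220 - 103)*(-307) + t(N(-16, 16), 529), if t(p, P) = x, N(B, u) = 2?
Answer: -35519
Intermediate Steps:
x = 400
t(p, P) = 400
(220 - 103)*(-307) + t(N(-16, 16), 529) = (220 - 103)*(-307) + 400 = 117*(-307) + 400 = -35919 + 400 = -35519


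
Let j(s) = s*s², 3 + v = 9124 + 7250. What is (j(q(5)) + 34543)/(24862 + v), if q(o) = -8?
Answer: 34031/41233 ≈ 0.82533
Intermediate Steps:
v = 16371 (v = -3 + (9124 + 7250) = -3 + 16374 = 16371)
j(s) = s³
(j(q(5)) + 34543)/(24862 + v) = ((-8)³ + 34543)/(24862 + 16371) = (-512 + 34543)/41233 = 34031*(1/41233) = 34031/41233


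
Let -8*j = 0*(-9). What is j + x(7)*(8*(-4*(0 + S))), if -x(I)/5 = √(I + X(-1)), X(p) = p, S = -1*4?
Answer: -640*√6 ≈ -1567.7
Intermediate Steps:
S = -4
j = 0 (j = -0*(-9) = -⅛*0 = 0)
x(I) = -5*√(-1 + I) (x(I) = -5*√(I - 1) = -5*√(-1 + I))
j + x(7)*(8*(-4*(0 + S))) = 0 + (-5*√(-1 + 7))*(8*(-4*(0 - 4))) = 0 + (-5*√6)*(8*(-4*(-4))) = 0 + (-5*√6)*(8*16) = 0 - 5*√6*128 = 0 - 640*√6 = -640*√6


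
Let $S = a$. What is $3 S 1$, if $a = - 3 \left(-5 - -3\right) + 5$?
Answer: $33$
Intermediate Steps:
$a = 11$ ($a = - 3 \left(-5 + 3\right) + 5 = \left(-3\right) \left(-2\right) + 5 = 6 + 5 = 11$)
$S = 11$
$3 S 1 = 3 \cdot 11 \cdot 1 = 33 \cdot 1 = 33$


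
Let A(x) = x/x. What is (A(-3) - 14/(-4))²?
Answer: 81/4 ≈ 20.250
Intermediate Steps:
A(x) = 1
(A(-3) - 14/(-4))² = (1 - 14/(-4))² = (1 - 14*(-¼))² = (1 + 7/2)² = (9/2)² = 81/4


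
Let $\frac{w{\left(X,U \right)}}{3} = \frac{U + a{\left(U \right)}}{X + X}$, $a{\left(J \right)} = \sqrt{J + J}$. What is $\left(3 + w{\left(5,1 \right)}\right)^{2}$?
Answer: $\frac{1107}{100} + \frac{99 \sqrt{2}}{50} \approx 13.87$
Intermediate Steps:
$a{\left(J \right)} = \sqrt{2} \sqrt{J}$ ($a{\left(J \right)} = \sqrt{2 J} = \sqrt{2} \sqrt{J}$)
$w{\left(X,U \right)} = \frac{3 \left(U + \sqrt{2} \sqrt{U}\right)}{2 X}$ ($w{\left(X,U \right)} = 3 \frac{U + \sqrt{2} \sqrt{U}}{X + X} = 3 \frac{U + \sqrt{2} \sqrt{U}}{2 X} = \frac{3 \left(U + \sqrt{2} \sqrt{U}\right)}{2 X}$)
$\left(3 + w{\left(5,1 \right)}\right)^{2} = \left(3 + \frac{3 \left(1 + \sqrt{2} \sqrt{1}\right)}{2 \cdot 5}\right)^{2} = \left(3 + \frac{3}{2} \cdot \frac{1}{5} \left(1 + \sqrt{2} \cdot 1\right)\right)^{2} = \left(3 + \frac{3}{2} \cdot \frac{1}{5} \left(1 + \sqrt{2}\right)\right)^{2} = \left(3 + \left(\frac{3}{10} + \frac{3 \sqrt{2}}{10}\right)\right)^{2} = \left(\frac{33}{10} + \frac{3 \sqrt{2}}{10}\right)^{2}$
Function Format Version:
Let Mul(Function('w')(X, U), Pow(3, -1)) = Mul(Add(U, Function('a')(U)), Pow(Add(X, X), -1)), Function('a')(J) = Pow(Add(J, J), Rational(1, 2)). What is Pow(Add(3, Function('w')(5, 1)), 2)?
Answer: Add(Rational(1107, 100), Mul(Rational(99, 50), Pow(2, Rational(1, 2)))) ≈ 13.870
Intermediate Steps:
Function('a')(J) = Mul(Pow(2, Rational(1, 2)), Pow(J, Rational(1, 2))) (Function('a')(J) = Pow(Mul(2, J), Rational(1, 2)) = Mul(Pow(2, Rational(1, 2)), Pow(J, Rational(1, 2))))
Function('w')(X, U) = Mul(Rational(3, 2), Pow(X, -1), Add(U, Mul(Pow(2, Rational(1, 2)), Pow(U, Rational(1, 2))))) (Function('w')(X, U) = Mul(3, Mul(Add(U, Mul(Pow(2, Rational(1, 2)), Pow(U, Rational(1, 2)))), Pow(Add(X, X), -1))) = Mul(3, Mul(Add(U, Mul(Pow(2, Rational(1, 2)), Pow(U, Rational(1, 2)))), Pow(Mul(2, X), -1))) = Mul(3, Mul(Add(U, Mul(Pow(2, Rational(1, 2)), Pow(U, Rational(1, 2)))), Mul(Rational(1, 2), Pow(X, -1)))) = Mul(3, Mul(Rational(1, 2), Pow(X, -1), Add(U, Mul(Pow(2, Rational(1, 2)), Pow(U, Rational(1, 2)))))) = Mul(Rational(3, 2), Pow(X, -1), Add(U, Mul(Pow(2, Rational(1, 2)), Pow(U, Rational(1, 2))))))
Pow(Add(3, Function('w')(5, 1)), 2) = Pow(Add(3, Mul(Rational(3, 2), Pow(5, -1), Add(1, Mul(Pow(2, Rational(1, 2)), Pow(1, Rational(1, 2)))))), 2) = Pow(Add(3, Mul(Rational(3, 2), Rational(1, 5), Add(1, Mul(Pow(2, Rational(1, 2)), 1)))), 2) = Pow(Add(3, Mul(Rational(3, 2), Rational(1, 5), Add(1, Pow(2, Rational(1, 2))))), 2) = Pow(Add(3, Add(Rational(3, 10), Mul(Rational(3, 10), Pow(2, Rational(1, 2))))), 2) = Pow(Add(Rational(33, 10), Mul(Rational(3, 10), Pow(2, Rational(1, 2)))), 2)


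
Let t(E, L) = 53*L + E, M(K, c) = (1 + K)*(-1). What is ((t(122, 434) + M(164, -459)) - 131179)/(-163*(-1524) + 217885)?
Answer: -108220/466297 ≈ -0.23208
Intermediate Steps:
M(K, c) = -1 - K
t(E, L) = E + 53*L
((t(122, 434) + M(164, -459)) - 131179)/(-163*(-1524) + 217885) = (((122 + 53*434) + (-1 - 1*164)) - 131179)/(-163*(-1524) + 217885) = (((122 + 23002) + (-1 - 164)) - 131179)/(248412 + 217885) = ((23124 - 165) - 131179)/466297 = (22959 - 131179)*(1/466297) = -108220*1/466297 = -108220/466297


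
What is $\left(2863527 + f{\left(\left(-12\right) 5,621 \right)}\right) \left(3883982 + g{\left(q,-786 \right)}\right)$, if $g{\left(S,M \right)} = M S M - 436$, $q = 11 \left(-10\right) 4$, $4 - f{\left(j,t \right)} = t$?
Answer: $-767107269719540$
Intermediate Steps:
$f{\left(j,t \right)} = 4 - t$
$q = -440$ ($q = \left(-110\right) 4 = -440$)
$g{\left(S,M \right)} = -436 + S M^{2}$ ($g{\left(S,M \right)} = S M^{2} - 436 = -436 + S M^{2}$)
$\left(2863527 + f{\left(\left(-12\right) 5,621 \right)}\right) \left(3883982 + g{\left(q,-786 \right)}\right) = \left(2863527 + \left(4 - 621\right)\right) \left(3883982 - \left(436 + 440 \left(-786\right)^{2}\right)\right) = \left(2863527 + \left(4 - 621\right)\right) \left(3883982 - 271830676\right) = \left(2863527 - 617\right) \left(3883982 - 271830676\right) = 2862910 \left(3883982 - 271830676\right) = 2862910 \left(-267946694\right) = -767107269719540$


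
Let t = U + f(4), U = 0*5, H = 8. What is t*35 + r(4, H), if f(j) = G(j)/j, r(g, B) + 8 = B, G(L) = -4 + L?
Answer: 0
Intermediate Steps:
U = 0
r(g, B) = -8 + B
f(j) = (-4 + j)/j
t = 0 (t = 0 + (-4 + 4)/4 = 0 + (¼)*0 = 0 + 0 = 0)
t*35 + r(4, H) = 0*35 + (-8 + 8) = 0 + 0 = 0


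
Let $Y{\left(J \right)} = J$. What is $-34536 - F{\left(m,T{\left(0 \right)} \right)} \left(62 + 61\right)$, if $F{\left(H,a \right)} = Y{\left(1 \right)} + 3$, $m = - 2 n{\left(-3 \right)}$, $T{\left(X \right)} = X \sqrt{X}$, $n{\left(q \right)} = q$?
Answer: $-35028$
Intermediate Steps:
$T{\left(X \right)} = X^{\frac{3}{2}}$
$m = 6$ ($m = \left(-2\right) \left(-3\right) = 6$)
$F{\left(H,a \right)} = 4$ ($F{\left(H,a \right)} = 1 + 3 = 4$)
$-34536 - F{\left(m,T{\left(0 \right)} \right)} \left(62 + 61\right) = -34536 - 4 \left(62 + 61\right) = -34536 - 4 \cdot 123 = -34536 - 492 = -35028$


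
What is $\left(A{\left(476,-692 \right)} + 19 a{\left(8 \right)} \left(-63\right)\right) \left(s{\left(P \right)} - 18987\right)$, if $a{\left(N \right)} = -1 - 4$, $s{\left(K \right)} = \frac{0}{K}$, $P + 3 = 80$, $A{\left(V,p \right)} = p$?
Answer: $-100498191$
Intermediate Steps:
$P = 77$ ($P = -3 + 80 = 77$)
$s{\left(K \right)} = 0$
$a{\left(N \right)} = -5$ ($a{\left(N \right)} = -1 - 4 = -5$)
$\left(A{\left(476,-692 \right)} + 19 a{\left(8 \right)} \left(-63\right)\right) \left(s{\left(P \right)} - 18987\right) = \left(-692 + 19 \left(-5\right) \left(-63\right)\right) \left(0 - 18987\right) = \left(-692 - -5985\right) \left(-18987\right) = \left(-692 + 5985\right) \left(-18987\right) = 5293 \left(-18987\right) = -100498191$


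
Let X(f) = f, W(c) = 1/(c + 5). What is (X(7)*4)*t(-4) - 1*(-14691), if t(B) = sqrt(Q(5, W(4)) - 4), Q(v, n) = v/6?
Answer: 14691 + 14*I*sqrt(114)/3 ≈ 14691.0 + 49.826*I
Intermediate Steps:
W(c) = 1/(5 + c)
Q(v, n) = v/6 (Q(v, n) = v*(1/6) = v/6)
t(B) = I*sqrt(114)/6 (t(B) = sqrt((1/6)*5 - 4) = sqrt(5/6 - 4) = sqrt(-19/6) = I*sqrt(114)/6)
(X(7)*4)*t(-4) - 1*(-14691) = (7*4)*(I*sqrt(114)/6) - 1*(-14691) = 28*(I*sqrt(114)/6) + 14691 = 14*I*sqrt(114)/3 + 14691 = 14691 + 14*I*sqrt(114)/3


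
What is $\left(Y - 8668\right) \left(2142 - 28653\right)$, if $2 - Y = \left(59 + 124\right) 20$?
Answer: $326774586$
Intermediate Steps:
$Y = -3658$ ($Y = 2 - \left(59 + 124\right) 20 = 2 - 183 \cdot 20 = 2 - 3660 = -3658$)
$\left(Y - 8668\right) \left(2142 - 28653\right) = \left(-3658 - 8668\right) \left(2142 - 28653\right) = \left(-12326\right) \left(-26511\right) = 326774586$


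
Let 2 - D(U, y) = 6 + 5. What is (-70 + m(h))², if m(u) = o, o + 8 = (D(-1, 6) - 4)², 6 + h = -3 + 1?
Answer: 8281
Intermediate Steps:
D(U, y) = -9 (D(U, y) = 2 - (6 + 5) = 2 - 1*11 = 2 - 11 = -9)
h = -8 (h = -6 + (-3 + 1) = -6 - 2 = -8)
o = 161 (o = -8 + (-9 - 4)² = -8 + (-13)² = -8 + 169 = 161)
m(u) = 161
(-70 + m(h))² = (-70 + 161)² = 91² = 8281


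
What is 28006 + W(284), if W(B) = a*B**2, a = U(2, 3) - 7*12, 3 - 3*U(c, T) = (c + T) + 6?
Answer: -20886542/3 ≈ -6.9622e+6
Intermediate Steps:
U(c, T) = -1 - T/3 - c/3 (U(c, T) = 1 - ((c + T) + 6)/3 = 1 - ((T + c) + 6)/3 = 1 - (6 + T + c)/3 = 1 + (-2 - T/3 - c/3) = -1 - T/3 - c/3)
a = -260/3 (a = (-1 - 1/3*3 - 1/3*2) - 7*12 = (-1 - 1 - 2/3) - 84 = -8/3 - 84 = -260/3 ≈ -86.667)
W(B) = -260*B**2/3
28006 + W(284) = 28006 - 260/3*284**2 = 28006 - 260/3*80656 = 28006 - 20970560/3 = -20886542/3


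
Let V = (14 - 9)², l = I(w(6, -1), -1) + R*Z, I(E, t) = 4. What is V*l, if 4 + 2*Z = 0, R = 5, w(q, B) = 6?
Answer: -150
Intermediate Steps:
Z = -2 (Z = -2 + (½)*0 = -2 + 0 = -2)
l = -6 (l = 4 + 5*(-2) = 4 - 10 = -6)
V = 25 (V = 5² = 25)
V*l = 25*(-6) = -150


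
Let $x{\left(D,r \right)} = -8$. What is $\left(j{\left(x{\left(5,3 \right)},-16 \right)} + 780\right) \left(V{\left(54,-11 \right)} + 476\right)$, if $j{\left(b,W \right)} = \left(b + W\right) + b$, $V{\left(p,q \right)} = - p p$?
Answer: $-1825120$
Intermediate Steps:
$V{\left(p,q \right)} = - p^{2}$
$j{\left(b,W \right)} = W + 2 b$ ($j{\left(b,W \right)} = \left(W + b\right) + b = W + 2 b$)
$\left(j{\left(x{\left(5,3 \right)},-16 \right)} + 780\right) \left(V{\left(54,-11 \right)} + 476\right) = \left(\left(-16 + 2 \left(-8\right)\right) + 780\right) \left(- 54^{2} + 476\right) = \left(\left(-16 - 16\right) + 780\right) \left(\left(-1\right) 2916 + 476\right) = \left(-32 + 780\right) \left(-2916 + 476\right) = 748 \left(-2440\right) = -1825120$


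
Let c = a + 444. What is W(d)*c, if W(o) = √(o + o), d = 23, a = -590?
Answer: -146*√46 ≈ -990.22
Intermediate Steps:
W(o) = √2*√o (W(o) = √(2*o) = √2*√o)
c = -146 (c = -590 + 444 = -146)
W(d)*c = (√2*√23)*(-146) = √46*(-146) = -146*√46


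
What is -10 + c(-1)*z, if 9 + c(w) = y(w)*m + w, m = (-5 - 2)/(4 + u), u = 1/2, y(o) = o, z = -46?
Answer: 3406/9 ≈ 378.44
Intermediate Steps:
u = ½ ≈ 0.50000
m = -14/9 (m = (-5 - 2)/(4 + ½) = -7/9/2 = -7*2/9 = -14/9 ≈ -1.5556)
c(w) = -9 - 5*w/9 (c(w) = -9 + (w*(-14/9) + w) = -9 + (-14*w/9 + w) = -9 - 5*w/9)
-10 + c(-1)*z = -10 + (-9 - 5/9*(-1))*(-46) = -10 + (-9 + 5/9)*(-46) = -10 - 76/9*(-46) = -10 + 3496/9 = 3406/9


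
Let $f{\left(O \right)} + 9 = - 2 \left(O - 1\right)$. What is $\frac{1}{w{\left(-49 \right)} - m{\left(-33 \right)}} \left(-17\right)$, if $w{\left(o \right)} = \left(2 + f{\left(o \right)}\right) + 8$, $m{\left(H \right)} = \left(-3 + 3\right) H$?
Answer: $- \frac{17}{101} \approx -0.16832$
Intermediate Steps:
$f{\left(O \right)} = -7 - 2 O$ ($f{\left(O \right)} = -9 - 2 \left(O - 1\right) = -9 - 2 \left(-1 + O\right) = -9 - \left(-2 + 2 O\right) = -7 - 2 O$)
$m{\left(H \right)} = 0$ ($m{\left(H \right)} = 0 H = 0$)
$w{\left(o \right)} = 3 - 2 o$ ($w{\left(o \right)} = \left(2 - \left(7 + 2 o\right)\right) + 8 = \left(-5 - 2 o\right) + 8 = 3 - 2 o$)
$\frac{1}{w{\left(-49 \right)} - m{\left(-33 \right)}} \left(-17\right) = \frac{1}{\left(3 - -98\right) - 0} \left(-17\right) = \frac{1}{\left(3 + 98\right) + 0} \left(-17\right) = \frac{1}{101 + 0} \left(-17\right) = \frac{1}{101} \left(-17\right) = - \frac{17}{101}$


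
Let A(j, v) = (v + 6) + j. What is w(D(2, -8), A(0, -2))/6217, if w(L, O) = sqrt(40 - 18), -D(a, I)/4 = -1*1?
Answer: sqrt(22)/6217 ≈ 0.00075445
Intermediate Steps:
A(j, v) = 6 + j + v (A(j, v) = (6 + v) + j = 6 + j + v)
D(a, I) = 4 (D(a, I) = -(-4) = -4*(-1) = 4)
w(L, O) = sqrt(22)
w(D(2, -8), A(0, -2))/6217 = sqrt(22)/6217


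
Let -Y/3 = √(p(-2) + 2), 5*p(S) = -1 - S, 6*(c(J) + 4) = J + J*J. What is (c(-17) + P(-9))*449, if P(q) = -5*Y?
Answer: 55676/3 + 1347*√55 ≈ 28548.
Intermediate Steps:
c(J) = -4 + J/6 + J²/6 (c(J) = -4 + (J + J*J)/6 = -4 + (J + J²)/6 = -4 + (J/6 + J²/6) = -4 + J/6 + J²/6)
p(S) = -⅕ - S/5 (p(S) = (-1 - S)/5 = -⅕ - S/5)
Y = -3*√55/5 (Y = -3*√((-⅕ - ⅕*(-2)) + 2) = -3*√((-⅕ + ⅖) + 2) = -3*√(⅕ + 2) = -3*√55/5 ≈ -4.4497)
P(q) = 3*√55 (P(q) = -(-3)*√55 = 3*√55)
(c(-17) + P(-9))*449 = ((-4 + (⅙)*(-17) + (⅙)*(-17)²) + 3*√55)*449 = ((-4 - 17/6 + (⅙)*289) + 3*√55)*449 = ((-4 - 17/6 + 289/6) + 3*√55)*449 = (124/3 + 3*√55)*449 = 55676/3 + 1347*√55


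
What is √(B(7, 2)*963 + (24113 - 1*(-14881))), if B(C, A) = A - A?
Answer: √38994 ≈ 197.47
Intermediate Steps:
B(C, A) = 0
√(B(7, 2)*963 + (24113 - 1*(-14881))) = √(0*963 + (24113 - 1*(-14881))) = √(0 + (24113 + 14881)) = √(0 + 38994) = √38994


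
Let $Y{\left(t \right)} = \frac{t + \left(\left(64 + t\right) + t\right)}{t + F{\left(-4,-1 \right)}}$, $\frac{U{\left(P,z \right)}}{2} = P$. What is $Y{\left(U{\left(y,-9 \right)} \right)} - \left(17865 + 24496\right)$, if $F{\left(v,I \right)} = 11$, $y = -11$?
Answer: $- \frac{465969}{11} \approx -42361.0$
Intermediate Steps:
$U{\left(P,z \right)} = 2 P$
$Y{\left(t \right)} = \frac{64 + 3 t}{11 + t}$ ($Y{\left(t \right)} = \frac{t + \left(\left(64 + t\right) + t\right)}{t + 11} = \frac{t + \left(64 + 2 t\right)}{11 + t} = \frac{64 + 3 t}{11 + t}$)
$Y{\left(U{\left(y,-9 \right)} \right)} - \left(17865 + 24496\right) = \frac{64 + 3 \cdot 2 \left(-11\right)}{11 + 2 \left(-11\right)} - \left(17865 + 24496\right) = \frac{64 + 3 \left(-22\right)}{11 - 22} - 42361 = \frac{64 - 66}{-11} - 42361 = \left(- \frac{1}{11}\right) \left(-2\right) - 42361 = \frac{2}{11} - 42361 = - \frac{465969}{11}$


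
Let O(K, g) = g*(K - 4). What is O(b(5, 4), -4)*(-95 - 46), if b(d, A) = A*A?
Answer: 6768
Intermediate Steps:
b(d, A) = A²
O(K, g) = g*(-4 + K)
O(b(5, 4), -4)*(-95 - 46) = (-4*(-4 + 4²))*(-95 - 46) = -4*(-4 + 16)*(-141) = -4*12*(-141) = -48*(-141) = 6768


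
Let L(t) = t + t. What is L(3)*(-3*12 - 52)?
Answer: -528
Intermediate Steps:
L(t) = 2*t
L(3)*(-3*12 - 52) = (2*3)*(-3*12 - 52) = 6*(-36 - 52) = 6*(-88) = -528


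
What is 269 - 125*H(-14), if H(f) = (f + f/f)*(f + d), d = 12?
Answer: -2981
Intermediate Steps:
H(f) = (1 + f)*(12 + f) (H(f) = (f + f/f)*(f + 12) = (f + 1)*(12 + f) = (1 + f)*(12 + f))
269 - 125*H(-14) = 269 - 125*(12 + (-14)² + 13*(-14)) = 269 - 125*(12 + 196 - 182) = 269 - 125*26 = 269 - 3250 = -2981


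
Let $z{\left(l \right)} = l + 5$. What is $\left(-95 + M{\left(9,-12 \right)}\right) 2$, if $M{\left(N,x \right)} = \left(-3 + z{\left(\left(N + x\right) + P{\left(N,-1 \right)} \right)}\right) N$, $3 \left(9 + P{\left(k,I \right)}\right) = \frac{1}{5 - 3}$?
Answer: $-367$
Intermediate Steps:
$P{\left(k,I \right)} = - \frac{53}{6}$ ($P{\left(k,I \right)} = -9 + \frac{1}{3 \left(5 - 3\right)} = -9 + \frac{1}{3 \cdot 2} = -9 + \frac{1}{3} \cdot \frac{1}{2} = -9 + \frac{1}{6} = - \frac{53}{6}$)
$z{\left(l \right)} = 5 + l$
$M{\left(N,x \right)} = N \left(- \frac{41}{6} + N + x\right)$ ($M{\left(N,x \right)} = \left(-3 - \left(\frac{23}{6} - N - x\right)\right) N = \left(-3 + \left(5 + \left(- \frac{53}{6} + N + x\right)\right)\right) N = \left(-3 + \left(- \frac{23}{6} + N + x\right)\right) N = \left(- \frac{41}{6} + N + x\right) N = N \left(- \frac{41}{6} + N + x\right)$)
$\left(-95 + M{\left(9,-12 \right)}\right) 2 = \left(-95 + \frac{1}{6} \cdot 9 \left(-41 + 6 \cdot 9 + 6 \left(-12\right)\right)\right) 2 = \left(-95 + \frac{1}{6} \cdot 9 \left(-41 + 54 - 72\right)\right) 2 = \left(-95 + \frac{1}{6} \cdot 9 \left(-59\right)\right) 2 = \left(-95 - \frac{177}{2}\right) 2 = \left(- \frac{367}{2}\right) 2 = -367$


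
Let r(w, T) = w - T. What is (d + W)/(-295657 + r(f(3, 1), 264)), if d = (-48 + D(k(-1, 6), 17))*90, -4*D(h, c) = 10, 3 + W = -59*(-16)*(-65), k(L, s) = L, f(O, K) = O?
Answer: 32954/147959 ≈ 0.22272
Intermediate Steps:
W = -61363 (W = -3 - 59*(-16)*(-65) = -3 + 944*(-65) = -3 - 61360 = -61363)
D(h, c) = -5/2 (D(h, c) = -¼*10 = -5/2)
d = -4545 (d = (-48 - 5/2)*90 = -101/2*90 = -4545)
(d + W)/(-295657 + r(f(3, 1), 264)) = (-4545 - 61363)/(-295657 + (3 - 1*264)) = -65908/(-295657 + (3 - 264)) = -65908/(-295657 - 261) = -65908/(-295918) = -65908*(-1/295918) = 32954/147959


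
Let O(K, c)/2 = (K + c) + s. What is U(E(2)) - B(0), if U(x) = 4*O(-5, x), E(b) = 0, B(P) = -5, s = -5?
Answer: -75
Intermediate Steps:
O(K, c) = -10 + 2*K + 2*c (O(K, c) = 2*((K + c) - 5) = 2*(-5 + K + c) = -10 + 2*K + 2*c)
U(x) = -80 + 8*x (U(x) = 4*(-10 + 2*(-5) + 2*x) = 4*(-10 - 10 + 2*x) = 4*(-20 + 2*x) = -80 + 8*x)
U(E(2)) - B(0) = (-80 + 8*0) - 1*(-5) = (-80 + 0) + 5 = -80 + 5 = -75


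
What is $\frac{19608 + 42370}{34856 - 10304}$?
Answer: $\frac{30989}{12276} \approx 2.5244$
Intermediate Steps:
$\frac{19608 + 42370}{34856 - 10304} = \frac{61978}{24552} = 61978 \cdot \frac{1}{24552} = \frac{30989}{12276}$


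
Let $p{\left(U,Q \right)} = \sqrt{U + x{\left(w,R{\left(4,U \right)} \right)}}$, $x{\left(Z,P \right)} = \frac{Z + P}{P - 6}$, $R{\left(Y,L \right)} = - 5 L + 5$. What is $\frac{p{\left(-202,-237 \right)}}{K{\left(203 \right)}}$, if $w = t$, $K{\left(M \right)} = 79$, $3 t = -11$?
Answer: $\frac{2 i \sqrt{460421835}}{239133} \approx 0.17946 i$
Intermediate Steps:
$t = - \frac{11}{3}$ ($t = \frac{1}{3} \left(-11\right) = - \frac{11}{3} \approx -3.6667$)
$R{\left(Y,L \right)} = 5 - 5 L$
$w = - \frac{11}{3} \approx -3.6667$
$x{\left(Z,P \right)} = \frac{P + Z}{-6 + P}$
$p{\left(U,Q \right)} = \sqrt{U + \frac{\frac{4}{3} - 5 U}{-1 - 5 U}}$ ($p{\left(U,Q \right)} = \sqrt{U + \frac{\left(5 - 5 U\right) - \frac{11}{3}}{-6 - \left(-5 + 5 U\right)}} = \sqrt{U + \frac{\frac{4}{3} - 5 U}{-1 - 5 U}}$)
$\frac{p{\left(-202,-237 \right)}}{K{\left(203 \right)}} = \frac{\frac{1}{3} \sqrt{3} \sqrt{\frac{-4 + 15 \left(-202\right)^{2} + 18 \left(-202\right)}{1 + 5 \left(-202\right)}}}{79} = \frac{\sqrt{3} \sqrt{\frac{-4 + 15 \cdot 40804 - 3636}{1 - 1010}}}{3} \cdot \frac{1}{79} = \frac{\sqrt{3} \sqrt{\frac{-4 + 612060 - 3636}{-1009}}}{3} \cdot \frac{1}{79} = \frac{\sqrt{3} \sqrt{\left(- \frac{1}{1009}\right) 608420}}{3} \cdot \frac{1}{79} = \frac{\sqrt{3} \sqrt{- \frac{608420}{1009}}}{3} \cdot \frac{1}{79} = \frac{\sqrt{3} \frac{2 i \sqrt{153473945}}{1009}}{3} \cdot \frac{1}{79} = \frac{2 i \sqrt{460421835}}{3027} \cdot \frac{1}{79} = \frac{2 i \sqrt{460421835}}{239133}$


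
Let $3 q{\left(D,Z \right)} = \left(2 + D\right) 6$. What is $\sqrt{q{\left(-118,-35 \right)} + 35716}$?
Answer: $2 \sqrt{8871} \approx 188.37$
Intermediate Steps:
$q{\left(D,Z \right)} = 4 + 2 D$ ($q{\left(D,Z \right)} = \frac{\left(2 + D\right) 6}{3} = \frac{12 + 6 D}{3} = 4 + 2 D$)
$\sqrt{q{\left(-118,-35 \right)} + 35716} = \sqrt{\left(4 + 2 \left(-118\right)\right) + 35716} = \sqrt{\left(4 - 236\right) + 35716} = \sqrt{-232 + 35716} = \sqrt{35484} = 2 \sqrt{8871}$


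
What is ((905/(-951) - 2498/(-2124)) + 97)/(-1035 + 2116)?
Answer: 1423087/15822738 ≈ 0.089939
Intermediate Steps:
((905/(-951) - 2498/(-2124)) + 97)/(-1035 + 2116) = ((905*(-1/951) - 2498*(-1/2124)) + 97)/1081 = ((-905/951 + 1249/1062) + 97)*(1/1081) = (75563/336654 + 97)*(1/1081) = (32731001/336654)*(1/1081) = 1423087/15822738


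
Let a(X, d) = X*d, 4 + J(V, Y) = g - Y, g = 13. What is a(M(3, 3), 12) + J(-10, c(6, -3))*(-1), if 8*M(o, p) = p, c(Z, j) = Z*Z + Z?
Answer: 75/2 ≈ 37.500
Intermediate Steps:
c(Z, j) = Z + Z**2 (c(Z, j) = Z**2 + Z = Z + Z**2)
J(V, Y) = 9 - Y (J(V, Y) = -4 + (13 - Y) = 9 - Y)
M(o, p) = p/8
a(M(3, 3), 12) + J(-10, c(6, -3))*(-1) = ((1/8)*3)*12 + (9 - 6*(1 + 6))*(-1) = (3/8)*12 + (9 - 6*7)*(-1) = 9/2 + (9 - 1*42)*(-1) = 9/2 + (9 - 42)*(-1) = 9/2 - 33*(-1) = 9/2 + 33 = 75/2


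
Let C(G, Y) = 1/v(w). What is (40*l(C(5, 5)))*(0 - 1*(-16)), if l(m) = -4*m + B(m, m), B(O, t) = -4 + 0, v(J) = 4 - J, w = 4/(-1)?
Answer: -2880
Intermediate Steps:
w = -4 (w = 4*(-1) = -4)
B(O, t) = -4
C(G, Y) = ⅛ (C(G, Y) = 1/(4 - 1*(-4)) = 1/(4 + 4) = 1/8 = ⅛)
l(m) = -4 - 4*m (l(m) = -4*m - 4 = -4 - 4*m)
(40*l(C(5, 5)))*(0 - 1*(-16)) = (40*(-4 - 4*⅛))*(0 - 1*(-16)) = (40*(-4 - ½))*(0 + 16) = (40*(-9/2))*16 = -180*16 = -2880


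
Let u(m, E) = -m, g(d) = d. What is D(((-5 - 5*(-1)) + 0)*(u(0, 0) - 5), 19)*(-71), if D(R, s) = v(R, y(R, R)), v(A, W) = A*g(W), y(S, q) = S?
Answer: 0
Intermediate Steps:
v(A, W) = A*W
D(R, s) = R**2 (D(R, s) = R*R = R**2)
D(((-5 - 5*(-1)) + 0)*(u(0, 0) - 5), 19)*(-71) = (((-5 - 5*(-1)) + 0)*(-1*0 - 5))**2*(-71) = (((-5 + 5) + 0)*(0 - 5))**2*(-71) = ((0 + 0)*(-5))**2*(-71) = (0*(-5))**2*(-71) = 0**2*(-71) = 0*(-71) = 0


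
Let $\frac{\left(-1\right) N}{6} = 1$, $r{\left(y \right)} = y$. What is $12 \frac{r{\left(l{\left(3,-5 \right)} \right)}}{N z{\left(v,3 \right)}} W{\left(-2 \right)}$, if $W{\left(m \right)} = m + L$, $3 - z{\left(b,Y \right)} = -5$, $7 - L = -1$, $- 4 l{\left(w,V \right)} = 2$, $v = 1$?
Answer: $\frac{3}{4} \approx 0.75$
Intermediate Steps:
$l{\left(w,V \right)} = - \frac{1}{2}$ ($l{\left(w,V \right)} = \left(- \frac{1}{4}\right) 2 = - \frac{1}{2}$)
$L = 8$ ($L = 7 - -1 = 7 + 1 = 8$)
$z{\left(b,Y \right)} = 8$ ($z{\left(b,Y \right)} = 3 - -5 = 3 + 5 = 8$)
$W{\left(m \right)} = 8 + m$ ($W{\left(m \right)} = m + 8 = 8 + m$)
$N = -6$ ($N = \left(-6\right) 1 = -6$)
$12 \frac{r{\left(l{\left(3,-5 \right)} \right)}}{N z{\left(v,3 \right)}} W{\left(-2 \right)} = 12 \left(- \frac{1}{2 \left(\left(-6\right) 8\right)}\right) \left(8 - 2\right) = 12 \left(- \frac{1}{2 \left(-48\right)}\right) 6 = 12 \left(\left(- \frac{1}{2}\right) \left(- \frac{1}{48}\right)\right) 6 = 12 \cdot \frac{1}{96} \cdot 6 = \frac{1}{8} \cdot 6 = \frac{3}{4}$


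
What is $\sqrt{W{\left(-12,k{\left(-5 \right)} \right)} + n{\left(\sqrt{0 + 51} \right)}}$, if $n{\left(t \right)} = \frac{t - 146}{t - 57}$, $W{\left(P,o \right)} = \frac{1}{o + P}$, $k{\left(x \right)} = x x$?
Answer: $\frac{\sqrt{25415 - 182 \sqrt{51}}}{13 \sqrt{57 - \sqrt{51}}} \approx 1.6917$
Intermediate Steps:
$k{\left(x \right)} = x^{2}$
$W{\left(P,o \right)} = \frac{1}{P + o}$
$n{\left(t \right)} = \frac{-146 + t}{-57 + t}$
$\sqrt{W{\left(-12,k{\left(-5 \right)} \right)} + n{\left(\sqrt{0 + 51} \right)}} = \sqrt{\frac{1}{-12 + \left(-5\right)^{2}} + \frac{-146 + \sqrt{0 + 51}}{-57 + \sqrt{0 + 51}}} = \sqrt{\frac{1}{-12 + 25} + \frac{-146 + \sqrt{51}}{-57 + \sqrt{51}}} = \sqrt{\frac{1}{13} + \frac{-146 + \sqrt{51}}{-57 + \sqrt{51}}}$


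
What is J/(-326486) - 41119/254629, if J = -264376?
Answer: 26946509335/41566401847 ≈ 0.64828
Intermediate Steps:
J/(-326486) - 41119/254629 = -264376/(-326486) - 41119/254629 = -264376*(-1/326486) - 41119*1/254629 = 132188/163243 - 41119/254629 = 26946509335/41566401847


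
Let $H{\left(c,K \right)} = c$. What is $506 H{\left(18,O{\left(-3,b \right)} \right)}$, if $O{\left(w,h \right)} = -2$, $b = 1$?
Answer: $9108$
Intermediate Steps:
$506 H{\left(18,O{\left(-3,b \right)} \right)} = 506 \cdot 18 = 9108$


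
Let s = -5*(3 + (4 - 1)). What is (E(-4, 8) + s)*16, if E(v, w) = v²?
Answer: -224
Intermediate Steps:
s = -30 (s = -5*(3 + 3) = -5*6 = -30)
(E(-4, 8) + s)*16 = ((-4)² - 30)*16 = (16 - 30)*16 = -14*16 = -224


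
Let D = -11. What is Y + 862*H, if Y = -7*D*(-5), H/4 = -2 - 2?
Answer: -14177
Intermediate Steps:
H = -16 (H = 4*(-2 - 2) = 4*(-4) = -16)
Y = -385 (Y = -7*(-11)*(-5) = 77*(-5) = -385)
Y + 862*H = -385 + 862*(-16) = -385 - 13792 = -14177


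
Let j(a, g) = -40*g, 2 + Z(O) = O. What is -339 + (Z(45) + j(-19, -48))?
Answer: 1624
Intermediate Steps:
Z(O) = -2 + O
-339 + (Z(45) + j(-19, -48)) = -339 + ((-2 + 45) - 40*(-48)) = -339 + (43 + 1920) = -339 + 1963 = 1624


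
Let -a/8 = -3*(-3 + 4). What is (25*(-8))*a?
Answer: -4800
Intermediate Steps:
a = 24 (a = -(-24)*(-3 + 4) = -(-24) = -8*(-3) = 24)
(25*(-8))*a = (25*(-8))*24 = -200*24 = -4800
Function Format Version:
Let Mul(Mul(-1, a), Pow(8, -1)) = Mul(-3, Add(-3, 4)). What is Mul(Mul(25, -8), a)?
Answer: -4800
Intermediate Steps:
a = 24 (a = Mul(-8, Mul(-3, Add(-3, 4))) = Mul(-8, Mul(-3, 1)) = Mul(-8, -3) = 24)
Mul(Mul(25, -8), a) = Mul(Mul(25, -8), 24) = Mul(-200, 24) = -4800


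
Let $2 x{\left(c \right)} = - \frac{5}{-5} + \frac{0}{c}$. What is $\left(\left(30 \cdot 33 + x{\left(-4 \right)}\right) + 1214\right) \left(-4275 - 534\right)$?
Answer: $- \frac{21202881}{2} \approx -1.0601 \cdot 10^{7}$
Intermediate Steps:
$x{\left(c \right)} = \frac{1}{2}$ ($x{\left(c \right)} = \frac{- \frac{5}{-5} + \frac{0}{c}}{2} = \frac{\left(-5\right) \left(- \frac{1}{5}\right) + 0}{2} = \frac{1 + 0}{2} = \frac{1}{2} \cdot 1 = \frac{1}{2}$)
$\left(\left(30 \cdot 33 + x{\left(-4 \right)}\right) + 1214\right) \left(-4275 - 534\right) = \left(\left(30 \cdot 33 + \frac{1}{2}\right) + 1214\right) \left(-4275 - 534\right) = \left(\left(990 + \frac{1}{2}\right) + 1214\right) \left(-4809\right) = \left(\frac{1981}{2} + 1214\right) \left(-4809\right) = \frac{4409}{2} \left(-4809\right) = - \frac{21202881}{2}$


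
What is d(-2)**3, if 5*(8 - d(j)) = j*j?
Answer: 46656/125 ≈ 373.25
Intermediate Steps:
d(j) = 8 - j**2/5 (d(j) = 8 - j*j/5 = 8 - j**2/5)
d(-2)**3 = (8 - 1/5*(-2)**2)**3 = (8 - 1/5*4)**3 = (8 - 4/5)**3 = (36/5)**3 = 46656/125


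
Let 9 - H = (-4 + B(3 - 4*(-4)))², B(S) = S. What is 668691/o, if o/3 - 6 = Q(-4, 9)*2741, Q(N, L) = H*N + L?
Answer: 74299/797633 ≈ 0.093149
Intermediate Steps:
H = -216 (H = 9 - (-4 + (3 - 4*(-4)))² = 9 - (-4 + (3 + 16))² = 9 - (-4 + 19)² = 9 - 1*15² = 9 - 1*225 = 9 - 225 = -216)
Q(N, L) = L - 216*N (Q(N, L) = -216*N + L = L - 216*N)
o = 7178697 (o = 18 + 3*((9 - 216*(-4))*2741) = 18 + 3*((9 + 864)*2741) = 18 + 3*(873*2741) = 18 + 3*2392893 = 18 + 7178679 = 7178697)
668691/o = 668691/7178697 = 668691*(1/7178697) = 74299/797633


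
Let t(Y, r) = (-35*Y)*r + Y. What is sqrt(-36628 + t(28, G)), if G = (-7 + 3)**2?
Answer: 2*I*sqrt(13070) ≈ 228.65*I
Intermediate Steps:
G = 16 (G = (-4)**2 = 16)
t(Y, r) = Y - 35*Y*r (t(Y, r) = -35*Y*r + Y = Y - 35*Y*r)
sqrt(-36628 + t(28, G)) = sqrt(-36628 + 28*(1 - 35*16)) = sqrt(-36628 + 28*(1 - 560)) = sqrt(-36628 + 28*(-559)) = sqrt(-36628 - 15652) = sqrt(-52280) = 2*I*sqrt(13070)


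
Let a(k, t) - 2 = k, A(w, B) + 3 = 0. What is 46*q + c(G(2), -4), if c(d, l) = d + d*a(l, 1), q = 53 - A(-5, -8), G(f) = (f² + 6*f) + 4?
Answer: 2556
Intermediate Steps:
A(w, B) = -3 (A(w, B) = -3 + 0 = -3)
G(f) = 4 + f² + 6*f
q = 56 (q = 53 - 1*(-3) = 53 + 3 = 56)
a(k, t) = 2 + k
c(d, l) = d + d*(2 + l)
46*q + c(G(2), -4) = 46*56 + (4 + 2² + 6*2)*(3 - 4) = 2576 + (4 + 4 + 12)*(-1) = 2576 + 20*(-1) = 2576 - 20 = 2556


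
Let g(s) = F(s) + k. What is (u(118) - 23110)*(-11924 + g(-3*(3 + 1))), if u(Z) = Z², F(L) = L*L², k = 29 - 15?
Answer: 125278668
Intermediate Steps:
k = 14
F(L) = L³
g(s) = 14 + s³ (g(s) = s³ + 14 = 14 + s³)
(u(118) - 23110)*(-11924 + g(-3*(3 + 1))) = (118² - 23110)*(-11924 + (14 + (-3*(3 + 1))³)) = (13924 - 23110)*(-11924 + (14 + (-3*4)³)) = -9186*(-11924 + (14 + (-12)³)) = -9186*(-11924 + (14 - 1728)) = -9186*(-11924 - 1714) = -9186*(-13638) = 125278668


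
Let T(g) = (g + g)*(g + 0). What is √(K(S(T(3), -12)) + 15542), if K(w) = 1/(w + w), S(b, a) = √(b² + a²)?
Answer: √(94557528 + 39*√13)/78 ≈ 124.67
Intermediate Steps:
T(g) = 2*g² (T(g) = (2*g)*g = 2*g²)
S(b, a) = √(a² + b²)
K(w) = 1/(2*w)
√(K(S(T(3), -12)) + 15542) = √(1/(2*(√((-12)² + (2*3²)²))) + 15542) = √(1/(2*(√(144 + (2*9)²))) + 15542) = √(1/(2*(√(144 + 18²))) + 15542) = √(1/(2*(√(144 + 324))) + 15542) = √(1/(2*(√468)) + 15542) = √(1/(2*((6*√13))) + 15542) = √((√13/78)/2 + 15542) = √(√13/156 + 15542) = √(15542 + √13/156)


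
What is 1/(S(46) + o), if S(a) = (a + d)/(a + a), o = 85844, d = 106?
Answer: 23/1974450 ≈ 1.1649e-5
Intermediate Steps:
S(a) = (106 + a)/(2*a) (S(a) = (a + 106)/(a + a) = (106 + a)/((2*a)) = (106 + a)*(1/(2*a)) = (106 + a)/(2*a))
1/(S(46) + o) = 1/((1/2)*(106 + 46)/46 + 85844) = 1/((1/2)*(1/46)*152 + 85844) = 1/(38/23 + 85844) = 1/(1974450/23) = 23/1974450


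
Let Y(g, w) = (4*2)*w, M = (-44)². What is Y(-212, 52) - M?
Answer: -1520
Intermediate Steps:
M = 1936
Y(g, w) = 8*w
Y(-212, 52) - M = 8*52 - 1*1936 = 416 - 1936 = -1520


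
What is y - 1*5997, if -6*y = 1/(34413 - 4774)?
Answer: -1066470499/177834 ≈ -5997.0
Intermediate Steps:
y = -1/177834 (y = -1/(6*(34413 - 4774)) = -⅙/29639 = -⅙*1/29639 = -1/177834 ≈ -5.6232e-6)
y - 1*5997 = -1/177834 - 1*5997 = -1/177834 - 5997 = -1066470499/177834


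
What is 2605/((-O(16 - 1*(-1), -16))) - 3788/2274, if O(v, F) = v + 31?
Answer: -1017599/18192 ≈ -55.937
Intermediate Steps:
O(v, F) = 31 + v
2605/((-O(16 - 1*(-1), -16))) - 3788/2274 = 2605/((-(31 + (16 - 1*(-1))))) - 3788/2274 = 2605/((-(31 + (16 + 1)))) - 3788*1/2274 = 2605/((-(31 + 17))) - 1894/1137 = 2605/((-1*48)) - 1894/1137 = 2605/(-48) - 1894/1137 = 2605*(-1/48) - 1894/1137 = -2605/48 - 1894/1137 = -1017599/18192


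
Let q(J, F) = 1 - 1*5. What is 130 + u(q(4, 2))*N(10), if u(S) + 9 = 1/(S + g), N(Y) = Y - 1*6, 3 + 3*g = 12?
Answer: 90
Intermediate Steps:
q(J, F) = -4 (q(J, F) = 1 - 5 = -4)
g = 3 (g = -1 + (1/3)*12 = -1 + 4 = 3)
N(Y) = -6 + Y (N(Y) = Y - 6 = -6 + Y)
u(S) = -9 + 1/(3 + S) (u(S) = -9 + 1/(S + 3) = -9 + 1/(3 + S))
130 + u(q(4, 2))*N(10) = 130 + ((-26 - 9*(-4))/(3 - 4))*(-6 + 10) = 130 + ((-26 + 36)/(-1))*4 = 130 - 1*10*4 = 130 - 10*4 = 130 - 40 = 90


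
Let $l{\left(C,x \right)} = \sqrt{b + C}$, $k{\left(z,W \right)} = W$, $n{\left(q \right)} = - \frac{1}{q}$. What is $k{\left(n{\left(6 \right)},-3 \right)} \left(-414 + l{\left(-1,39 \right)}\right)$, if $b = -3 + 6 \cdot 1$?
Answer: $1242 - 3 \sqrt{2} \approx 1237.8$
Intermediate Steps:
$b = 3$ ($b = -3 + 6 = 3$)
$l{\left(C,x \right)} = \sqrt{3 + C}$
$k{\left(n{\left(6 \right)},-3 \right)} \left(-414 + l{\left(-1,39 \right)}\right) = - 3 \left(-414 + \sqrt{3 - 1}\right) = - 3 \left(-414 + \sqrt{2}\right) = 1242 - 3 \sqrt{2}$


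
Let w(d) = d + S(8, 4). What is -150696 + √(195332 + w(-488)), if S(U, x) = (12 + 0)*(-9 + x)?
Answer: -150696 + 4*√12174 ≈ -1.5025e+5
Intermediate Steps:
S(U, x) = -108 + 12*x (S(U, x) = 12*(-9 + x) = -108 + 12*x)
w(d) = -60 + d (w(d) = d + (-108 + 12*4) = d + (-108 + 48) = d - 60 = -60 + d)
-150696 + √(195332 + w(-488)) = -150696 + √(195332 + (-60 - 488)) = -150696 + √(195332 - 548) = -150696 + √194784 = -150696 + 4*√12174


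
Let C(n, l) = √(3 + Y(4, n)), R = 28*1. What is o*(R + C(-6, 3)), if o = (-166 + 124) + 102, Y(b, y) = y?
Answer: 1680 + 60*I*√3 ≈ 1680.0 + 103.92*I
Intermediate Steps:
R = 28
o = 60 (o = -42 + 102 = 60)
C(n, l) = √(3 + n)
o*(R + C(-6, 3)) = 60*(28 + √(3 - 6)) = 60*(28 + √(-3)) = 60*(28 + I*√3) = 1680 + 60*I*√3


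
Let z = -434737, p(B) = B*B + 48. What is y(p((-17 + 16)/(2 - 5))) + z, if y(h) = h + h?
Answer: -3911767/9 ≈ -4.3464e+5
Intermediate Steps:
p(B) = 48 + B**2 (p(B) = B**2 + 48 = 48 + B**2)
y(h) = 2*h
y(p((-17 + 16)/(2 - 5))) + z = 2*(48 + ((-17 + 16)/(2 - 5))**2) - 434737 = 2*(48 + (-1/(-3))**2) - 434737 = 2*(48 + (-1*(-1/3))**2) - 434737 = 2*(48 + (1/3)**2) - 434737 = 2*(48 + 1/9) - 434737 = 2*(433/9) - 434737 = 866/9 - 434737 = -3911767/9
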